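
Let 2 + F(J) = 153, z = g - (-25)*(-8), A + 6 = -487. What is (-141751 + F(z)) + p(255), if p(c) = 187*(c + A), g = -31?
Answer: -186106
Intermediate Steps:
A = -493 (A = -6 - 487 = -493)
z = -231 (z = -31 - (-25)*(-8) = -31 - 1*200 = -31 - 200 = -231)
F(J) = 151 (F(J) = -2 + 153 = 151)
p(c) = -92191 + 187*c (p(c) = 187*(c - 493) = 187*(-493 + c) = -92191 + 187*c)
(-141751 + F(z)) + p(255) = (-141751 + 151) + (-92191 + 187*255) = -141600 + (-92191 + 47685) = -141600 - 44506 = -186106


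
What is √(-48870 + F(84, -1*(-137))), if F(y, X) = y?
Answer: I*√48786 ≈ 220.88*I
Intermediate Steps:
√(-48870 + F(84, -1*(-137))) = √(-48870 + 84) = √(-48786) = I*√48786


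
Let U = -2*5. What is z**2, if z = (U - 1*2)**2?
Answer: 20736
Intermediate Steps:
U = -10
z = 144 (z = (-10 - 1*2)**2 = (-10 - 2)**2 = (-12)**2 = 144)
z**2 = 144**2 = 20736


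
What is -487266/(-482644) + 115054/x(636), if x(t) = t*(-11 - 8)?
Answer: -3102625027/364516881 ≈ -8.5116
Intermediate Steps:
x(t) = -19*t (x(t) = t*(-19) = -19*t)
-487266/(-482644) + 115054/x(636) = -487266/(-482644) + 115054/((-19*636)) = -487266*(-1/482644) + 115054/(-12084) = 243633/241322 + 115054*(-1/12084) = 243633/241322 - 57527/6042 = -3102625027/364516881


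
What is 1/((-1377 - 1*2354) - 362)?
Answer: -1/4093 ≈ -0.00024432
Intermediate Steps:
1/((-1377 - 1*2354) - 362) = 1/((-1377 - 2354) - 362) = 1/(-3731 - 362) = 1/(-4093) = -1/4093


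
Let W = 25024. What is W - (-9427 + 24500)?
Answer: 9951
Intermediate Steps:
W - (-9427 + 24500) = 25024 - (-9427 + 24500) = 25024 - 1*15073 = 25024 - 15073 = 9951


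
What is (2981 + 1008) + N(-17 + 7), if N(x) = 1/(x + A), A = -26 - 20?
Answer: 223383/56 ≈ 3989.0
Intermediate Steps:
A = -46
N(x) = 1/(-46 + x) (N(x) = 1/(x - 46) = 1/(-46 + x))
(2981 + 1008) + N(-17 + 7) = (2981 + 1008) + 1/(-46 + (-17 + 7)) = 3989 + 1/(-46 - 10) = 3989 + 1/(-56) = 3989 - 1/56 = 223383/56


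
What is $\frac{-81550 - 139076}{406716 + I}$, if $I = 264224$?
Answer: $- \frac{110313}{335470} \approx -0.32883$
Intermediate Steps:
$\frac{-81550 - 139076}{406716 + I} = \frac{-81550 - 139076}{406716 + 264224} = - \frac{220626}{670940} = \left(-220626\right) \frac{1}{670940} = - \frac{110313}{335470}$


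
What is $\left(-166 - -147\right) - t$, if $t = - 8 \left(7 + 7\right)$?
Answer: $93$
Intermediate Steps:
$t = -112$ ($t = \left(-8\right) 14 = -112$)
$\left(-166 - -147\right) - t = \left(-166 - -147\right) - -112 = \left(-166 + 147\right) + 112 = -19 + 112 = 93$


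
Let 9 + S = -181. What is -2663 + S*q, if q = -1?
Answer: -2473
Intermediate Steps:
S = -190 (S = -9 - 181 = -190)
-2663 + S*q = -2663 - 190*(-1) = -2663 + 190 = -2473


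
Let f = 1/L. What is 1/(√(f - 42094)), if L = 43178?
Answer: -I*√78477514615118/1817534731 ≈ -0.0048741*I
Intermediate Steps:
f = 1/43178 ≈ 2.3160e-5
1/(√(f - 42094)) = 1/(√(1/43178 - 42094)) = 1/(√(-1817534731/43178)) = 1/(I*√78477514615118/43178) = -I*√78477514615118/1817534731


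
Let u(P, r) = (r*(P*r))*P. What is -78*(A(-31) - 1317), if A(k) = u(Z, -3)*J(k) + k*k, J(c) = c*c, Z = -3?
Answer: -6043830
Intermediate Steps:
J(c) = c²
u(P, r) = P²*r² (u(P, r) = (P*r²)*P = P²*r²)
A(k) = 82*k² (A(k) = ((-3)²*(-3)²)*k² + k*k = (9*9)*k² + k² = 81*k² + k² = 82*k²)
-78*(A(-31) - 1317) = -78*(82*(-31)² - 1317) = -78*(82*961 - 1317) = -78*(78802 - 1317) = -78*77485 = -6043830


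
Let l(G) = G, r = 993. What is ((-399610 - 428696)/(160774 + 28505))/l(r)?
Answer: -30678/6961261 ≈ -0.0044070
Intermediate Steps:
((-399610 - 428696)/(160774 + 28505))/l(r) = ((-399610 - 428696)/(160774 + 28505))/993 = -828306/189279*(1/993) = -828306*1/189279*(1/993) = -92034/21031*1/993 = -30678/6961261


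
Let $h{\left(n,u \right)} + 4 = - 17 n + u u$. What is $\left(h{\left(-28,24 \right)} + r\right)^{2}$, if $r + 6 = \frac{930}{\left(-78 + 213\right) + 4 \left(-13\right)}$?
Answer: $\frac{7641557056}{6889} \approx 1.1092 \cdot 10^{6}$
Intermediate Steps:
$h{\left(n,u \right)} = -4 + u^{2} - 17 n$ ($h{\left(n,u \right)} = -4 - \left(17 n - u u\right) = -4 - \left(- u^{2} + 17 n\right) = -4 + u^{2} - 17 n$)
$r = \frac{432}{83}$ ($r = -6 + \frac{930}{\left(-78 + 213\right) + 4 \left(-13\right)} = -6 + \frac{930}{135 - 52} = -6 + \frac{930}{83} = \frac{432}{83} \approx 5.2048$)
$\left(h{\left(-28,24 \right)} + r\right)^{2} = \left(\left(-4 + 24^{2} - -476\right) + \frac{432}{83}\right)^{2} = \left(\left(-4 + 576 + 476\right) + \frac{432}{83}\right)^{2} = \left(1048 + \frac{432}{83}\right)^{2} = \left(\frac{87416}{83}\right)^{2} = \frac{7641557056}{6889}$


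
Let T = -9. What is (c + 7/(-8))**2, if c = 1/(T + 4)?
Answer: 1849/1600 ≈ 1.1556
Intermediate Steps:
c = -1/5 (c = 1/(-9 + 4) = 1/(-5) = -1/5 ≈ -0.20000)
(c + 7/(-8))**2 = (-1/5 + 7/(-8))**2 = (-1/5 + 7*(-1/8))**2 = (-1/5 - 7/8)**2 = (-43/40)**2 = 1849/1600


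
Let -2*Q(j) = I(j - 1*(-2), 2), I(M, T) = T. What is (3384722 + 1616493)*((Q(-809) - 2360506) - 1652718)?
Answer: -20071001068375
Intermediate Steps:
Q(j) = -1 (Q(j) = -½*2 = -1)
(3384722 + 1616493)*((Q(-809) - 2360506) - 1652718) = (3384722 + 1616493)*((-1 - 2360506) - 1652718) = 5001215*(-2360507 - 1652718) = 5001215*(-4013225) = -20071001068375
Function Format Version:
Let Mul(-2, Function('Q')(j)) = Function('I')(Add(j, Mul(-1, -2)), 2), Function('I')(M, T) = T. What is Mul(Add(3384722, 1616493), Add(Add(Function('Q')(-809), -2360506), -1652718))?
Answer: -20071001068375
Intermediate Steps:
Function('Q')(j) = -1 (Function('Q')(j) = Mul(Rational(-1, 2), 2) = -1)
Mul(Add(3384722, 1616493), Add(Add(Function('Q')(-809), -2360506), -1652718)) = Mul(Add(3384722, 1616493), Add(Add(-1, -2360506), -1652718)) = Mul(5001215, Add(-2360507, -1652718)) = Mul(5001215, -4013225) = -20071001068375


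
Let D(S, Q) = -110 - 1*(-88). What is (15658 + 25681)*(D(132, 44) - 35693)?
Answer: -1476422385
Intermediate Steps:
D(S, Q) = -22 (D(S, Q) = -110 + 88 = -22)
(15658 + 25681)*(D(132, 44) - 35693) = (15658 + 25681)*(-22 - 35693) = 41339*(-35715) = -1476422385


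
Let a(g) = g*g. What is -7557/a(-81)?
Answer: -2519/2187 ≈ -1.1518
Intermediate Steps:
a(g) = g²
-7557/a(-81) = -7557/((-81)²) = -7557/6561 = -7557*1/6561 = -2519/2187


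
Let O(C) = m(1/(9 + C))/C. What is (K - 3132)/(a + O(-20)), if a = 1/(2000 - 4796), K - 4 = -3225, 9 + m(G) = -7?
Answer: -88814940/11179 ≈ -7944.8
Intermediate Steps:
m(G) = -16 (m(G) = -9 - 7 = -16)
K = -3221 (K = 4 - 3225 = -3221)
O(C) = -16/C
a = -1/2796 (a = 1/(-2796) = -1/2796 ≈ -0.00035765)
(K - 3132)/(a + O(-20)) = (-3221 - 3132)/(-1/2796 - 16/(-20)) = -6353/(-1/2796 - 16*(-1/20)) = -6353/(-1/2796 + 4/5) = -6353/11179/13980 = -6353*13980/11179 = -88814940/11179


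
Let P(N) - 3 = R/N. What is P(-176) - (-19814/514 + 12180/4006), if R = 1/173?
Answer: 603567266221/15673747408 ≈ 38.508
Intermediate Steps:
R = 1/173 ≈ 0.0057803
P(N) = 3 + 1/(173*N)
P(-176) - (-19814/514 + 12180/4006) = (3 + (1/173)/(-176)) - (-19814/514 + 12180/4006) = (3 + (1/173)*(-1/176)) - (-19814*1/514 + 12180*(1/4006)) = (3 - 1/30448) - (-9907/257 + 6090/2003) = 91343/30448 - 1*(-18278591/514771) = 91343/30448 + 18278591/514771 = 603567266221/15673747408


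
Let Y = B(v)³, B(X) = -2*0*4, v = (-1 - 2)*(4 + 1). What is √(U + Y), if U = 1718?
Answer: √1718 ≈ 41.449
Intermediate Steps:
v = -15 (v = -3*5 = -15)
B(X) = 0 (B(X) = 0*4 = 0)
Y = 0 (Y = 0³ = 0)
√(U + Y) = √(1718 + 0) = √1718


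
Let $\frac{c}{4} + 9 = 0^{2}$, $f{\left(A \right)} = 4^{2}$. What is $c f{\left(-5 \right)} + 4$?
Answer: $-572$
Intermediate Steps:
$f{\left(A \right)} = 16$
$c = -36$ ($c = -36 + 4 \cdot 0^{2} = -36 + 4 \cdot 0 = -36 + 0 = -36$)
$c f{\left(-5 \right)} + 4 = \left(-36\right) 16 + 4 = -576 + 4 = -572$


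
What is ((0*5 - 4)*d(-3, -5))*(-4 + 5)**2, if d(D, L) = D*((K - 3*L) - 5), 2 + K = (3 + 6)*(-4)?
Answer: -336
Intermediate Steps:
K = -38 (K = -2 + (3 + 6)*(-4) = -2 + 9*(-4) = -2 - 36 = -38)
d(D, L) = D*(-43 - 3*L) (d(D, L) = D*((-38 - 3*L) - 5) = D*(-43 - 3*L))
((0*5 - 4)*d(-3, -5))*(-4 + 5)**2 = ((0*5 - 4)*(-1*(-3)*(43 + 3*(-5))))*(-4 + 5)**2 = ((0 - 4)*(-1*(-3)*(43 - 15)))*1**2 = -(-4)*(-3)*28*1 = -4*84*1 = -336*1 = -336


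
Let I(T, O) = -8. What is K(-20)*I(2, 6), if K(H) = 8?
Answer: -64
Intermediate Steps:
K(-20)*I(2, 6) = 8*(-8) = -64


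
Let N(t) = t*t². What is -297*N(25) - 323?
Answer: -4640948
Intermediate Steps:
N(t) = t³
-297*N(25) - 323 = -297*25³ - 323 = -297*15625 - 323 = -4640625 - 323 = -4640948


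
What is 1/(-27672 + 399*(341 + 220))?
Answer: 1/196167 ≈ 5.0977e-6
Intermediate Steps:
1/(-27672 + 399*(341 + 220)) = 1/(-27672 + 399*561) = 1/(-27672 + 223839) = 1/196167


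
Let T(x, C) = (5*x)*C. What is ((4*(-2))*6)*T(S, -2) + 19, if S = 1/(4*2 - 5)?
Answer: 179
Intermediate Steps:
S = 1/3 (S = 1/(8 - 5) = 1/3 ≈ 0.33333)
T(x, C) = 5*C*x
((4*(-2))*6)*T(S, -2) + 19 = ((4*(-2))*6)*(5*(-2)*(1/3)) + 19 = -8*6*(-10/3) + 19 = -48*(-10/3) + 19 = 160 + 19 = 179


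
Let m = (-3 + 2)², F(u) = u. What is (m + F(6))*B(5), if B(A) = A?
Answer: 35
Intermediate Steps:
m = 1 (m = (-1)² = 1)
(m + F(6))*B(5) = (1 + 6)*5 = 7*5 = 35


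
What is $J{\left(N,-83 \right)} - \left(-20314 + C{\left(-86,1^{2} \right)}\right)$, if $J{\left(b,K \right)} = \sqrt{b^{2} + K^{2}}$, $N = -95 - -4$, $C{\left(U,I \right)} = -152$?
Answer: $20466 + \sqrt{15170} \approx 20589.0$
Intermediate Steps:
$N = -91$ ($N = -95 + 4 = -91$)
$J{\left(b,K \right)} = \sqrt{K^{2} + b^{2}}$
$J{\left(N,-83 \right)} - \left(-20314 + C{\left(-86,1^{2} \right)}\right) = \sqrt{\left(-83\right)^{2} + \left(-91\right)^{2}} - \left(-20314 - 152\right) = \sqrt{6889 + 8281} - -20466 = \sqrt{15170} + 20466 = 20466 + \sqrt{15170}$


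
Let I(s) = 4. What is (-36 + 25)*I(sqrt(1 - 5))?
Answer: -44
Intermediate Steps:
(-36 + 25)*I(sqrt(1 - 5)) = (-36 + 25)*4 = -11*4 = -44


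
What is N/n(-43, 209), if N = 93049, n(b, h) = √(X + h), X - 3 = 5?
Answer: 93049*√217/217 ≈ 6316.6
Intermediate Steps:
X = 8 (X = 3 + 5 = 8)
n(b, h) = √(8 + h)
N/n(-43, 209) = 93049/(√(8 + 209)) = 93049/(√217) = 93049*(√217/217) = 93049*√217/217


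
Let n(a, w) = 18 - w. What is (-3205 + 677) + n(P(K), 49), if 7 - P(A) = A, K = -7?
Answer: -2559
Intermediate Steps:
P(A) = 7 - A
(-3205 + 677) + n(P(K), 49) = (-3205 + 677) + (18 - 1*49) = -2528 + (18 - 49) = -2528 - 31 = -2559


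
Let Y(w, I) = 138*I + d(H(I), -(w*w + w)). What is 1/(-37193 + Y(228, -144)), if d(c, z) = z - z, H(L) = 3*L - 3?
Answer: -1/57065 ≈ -1.7524e-5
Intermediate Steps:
H(L) = -3 + 3*L
d(c, z) = 0
Y(w, I) = 138*I (Y(w, I) = 138*I + 0 = 138*I)
1/(-37193 + Y(228, -144)) = 1/(-37193 + 138*(-144)) = 1/(-37193 - 19872) = 1/(-57065) = -1/57065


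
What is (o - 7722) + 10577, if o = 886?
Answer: 3741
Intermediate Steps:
(o - 7722) + 10577 = (886 - 7722) + 10577 = -6836 + 10577 = 3741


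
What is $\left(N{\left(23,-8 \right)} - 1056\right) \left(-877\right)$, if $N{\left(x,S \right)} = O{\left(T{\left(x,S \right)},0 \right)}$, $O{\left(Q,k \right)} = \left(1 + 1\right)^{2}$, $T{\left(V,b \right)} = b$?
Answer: $922604$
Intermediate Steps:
$O{\left(Q,k \right)} = 4$ ($O{\left(Q,k \right)} = 2^{2} = 4$)
$N{\left(x,S \right)} = 4$
$\left(N{\left(23,-8 \right)} - 1056\right) \left(-877\right) = \left(4 - 1056\right) \left(-877\right) = \left(-1052\right) \left(-877\right) = 922604$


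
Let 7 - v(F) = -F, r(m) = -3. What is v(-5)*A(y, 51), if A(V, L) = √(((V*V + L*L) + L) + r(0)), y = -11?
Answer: 2*√2770 ≈ 105.26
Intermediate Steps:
v(F) = 7 + F (v(F) = 7 - (-1)*F = 7 + F)
A(V, L) = √(-3 + L + L² + V²) (A(V, L) = √(((V*V + L*L) + L) - 3) = √(((V² + L²) + L) - 3) = √(((L² + V²) + L) - 3) = √((L + L² + V²) - 3) = √(-3 + L + L² + V²))
v(-5)*A(y, 51) = (7 - 5)*√(-3 + 51 + 51² + (-11)²) = 2*√(-3 + 51 + 2601 + 121) = 2*√2770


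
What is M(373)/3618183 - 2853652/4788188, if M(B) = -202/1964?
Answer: -2534796251286325/4253174673700182 ≈ -0.59598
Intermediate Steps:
M(B) = -101/982 (M(B) = -202*1/1964 = -101/982)
M(373)/3618183 - 2853652/4788188 = -101/982/3618183 - 2853652/4788188 = -101/982*1/3618183 - 2853652*1/4788188 = -101/3553055706 - 713413/1197047 = -2534796251286325/4253174673700182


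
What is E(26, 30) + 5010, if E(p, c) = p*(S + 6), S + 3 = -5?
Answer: 4958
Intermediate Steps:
S = -8 (S = -3 - 5 = -8)
E(p, c) = -2*p (E(p, c) = p*(-8 + 6) = p*(-2) = -2*p)
E(26, 30) + 5010 = -2*26 + 5010 = -52 + 5010 = 4958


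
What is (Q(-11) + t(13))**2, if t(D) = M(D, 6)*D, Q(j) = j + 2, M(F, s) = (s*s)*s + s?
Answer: 8277129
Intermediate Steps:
M(F, s) = s + s**3 (M(F, s) = s**2*s + s = s**3 + s = s + s**3)
Q(j) = 2 + j
t(D) = 222*D (t(D) = (6 + 6**3)*D = (6 + 216)*D = 222*D)
(Q(-11) + t(13))**2 = ((2 - 11) + 222*13)**2 = (-9 + 2886)**2 = 2877**2 = 8277129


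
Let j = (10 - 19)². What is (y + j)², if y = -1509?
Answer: 2039184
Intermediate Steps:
j = 81 (j = (-9)² = 81)
(y + j)² = (-1509 + 81)² = (-1428)² = 2039184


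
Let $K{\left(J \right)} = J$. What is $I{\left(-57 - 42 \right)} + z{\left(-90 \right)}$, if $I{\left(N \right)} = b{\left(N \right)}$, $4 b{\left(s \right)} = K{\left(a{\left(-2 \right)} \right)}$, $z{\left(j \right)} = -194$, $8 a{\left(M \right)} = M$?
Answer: $- \frac{3105}{16} \approx -194.06$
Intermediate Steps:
$a{\left(M \right)} = \frac{M}{8}$
$b{\left(s \right)} = - \frac{1}{16}$ ($b{\left(s \right)} = \frac{\frac{1}{8} \left(-2\right)}{4} = \frac{1}{4} \left(- \frac{1}{4}\right) = - \frac{1}{16}$)
$I{\left(N \right)} = - \frac{1}{16}$
$I{\left(-57 - 42 \right)} + z{\left(-90 \right)} = - \frac{1}{16} - 194 = - \frac{3105}{16}$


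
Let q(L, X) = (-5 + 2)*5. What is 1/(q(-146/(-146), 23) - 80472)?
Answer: -1/80487 ≈ -1.2424e-5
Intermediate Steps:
q(L, X) = -15 (q(L, X) = -3*5 = -15)
1/(q(-146/(-146), 23) - 80472) = 1/(-15 - 80472) = 1/(-80487) = -1/80487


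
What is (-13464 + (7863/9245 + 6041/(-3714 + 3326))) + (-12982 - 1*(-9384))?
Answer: -61255215921/3587060 ≈ -17077.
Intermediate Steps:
(-13464 + (7863/9245 + 6041/(-3714 + 3326))) + (-12982 - 1*(-9384)) = (-13464 + (7863*(1/9245) + 6041/(-388))) + (-12982 + 9384) = (-13464 + (7863/9245 + 6041*(-1/388))) - 3598 = (-13464 + (7863/9245 - 6041/388)) - 3598 = (-13464 - 52798201/3587060) - 3598 = -48348974041/3587060 - 3598 = -61255215921/3587060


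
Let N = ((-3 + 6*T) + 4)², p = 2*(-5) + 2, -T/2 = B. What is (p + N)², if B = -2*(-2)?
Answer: 4844401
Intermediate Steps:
B = 4
T = -8 (T = -2*4 = -8)
p = -8 (p = -10 + 2 = -8)
N = 2209 (N = ((-3 + 6*(-8)) + 4)² = ((-3 - 48) + 4)² = (-51 + 4)² = (-47)² = 2209)
(p + N)² = (-8 + 2209)² = 2201² = 4844401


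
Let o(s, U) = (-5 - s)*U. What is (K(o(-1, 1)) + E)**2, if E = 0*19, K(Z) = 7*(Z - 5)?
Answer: 3969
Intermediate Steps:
o(s, U) = U*(-5 - s)
K(Z) = -35 + 7*Z (K(Z) = 7*(-5 + Z) = -35 + 7*Z)
E = 0
(K(o(-1, 1)) + E)**2 = ((-35 + 7*(-1*1*(5 - 1))) + 0)**2 = ((-35 + 7*(-1*1*4)) + 0)**2 = ((-35 + 7*(-4)) + 0)**2 = ((-35 - 28) + 0)**2 = (-63 + 0)**2 = (-63)**2 = 3969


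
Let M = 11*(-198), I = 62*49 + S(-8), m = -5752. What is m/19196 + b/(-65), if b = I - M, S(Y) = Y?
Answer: -25086662/311935 ≈ -80.423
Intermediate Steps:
I = 3030 (I = 62*49 - 8 = 3038 - 8 = 3030)
M = -2178
b = 5208 (b = 3030 - 1*(-2178) = 3030 + 2178 = 5208)
m/19196 + b/(-65) = -5752/19196 + 5208/(-65) = -5752*1/19196 + 5208*(-1/65) = -1438/4799 - 5208/65 = -25086662/311935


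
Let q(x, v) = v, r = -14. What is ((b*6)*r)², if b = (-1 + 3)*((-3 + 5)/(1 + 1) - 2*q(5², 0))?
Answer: 28224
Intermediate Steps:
b = 2 (b = (-1 + 3)*((-3 + 5)/(1 + 1) - 2*0) = 2*(2/2 + 0) = 2*(2*(½) + 0) = 2*(1 + 0) = 2*1 = 2)
((b*6)*r)² = ((2*6)*(-14))² = (12*(-14))² = (-168)² = 28224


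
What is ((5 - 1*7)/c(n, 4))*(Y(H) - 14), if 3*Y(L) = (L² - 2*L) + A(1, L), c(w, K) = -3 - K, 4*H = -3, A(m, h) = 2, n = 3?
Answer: -607/168 ≈ -3.6131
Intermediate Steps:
H = -¾ (H = (¼)*(-3) = -¾ ≈ -0.75000)
Y(L) = ⅔ - 2*L/3 + L²/3 (Y(L) = ((L² - 2*L) + 2)/3 = (2 + L² - 2*L)/3 = ⅔ - 2*L/3 + L²/3)
((5 - 1*7)/c(n, 4))*(Y(H) - 14) = ((5 - 1*7)/(-3 - 1*4))*((⅔ - ⅔*(-¾) + (-¾)²/3) - 14) = ((5 - 7)/(-3 - 4))*((⅔ + ½ + (⅓)*(9/16)) - 14) = (-2/(-7))*((⅔ + ½ + 3/16) - 14) = (-2*(-⅐))*(65/48 - 14) = (2/7)*(-607/48) = -607/168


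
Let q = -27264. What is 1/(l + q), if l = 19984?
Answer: -1/7280 ≈ -0.00013736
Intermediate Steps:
1/(l + q) = 1/(19984 - 27264) = 1/(-7280) = -1/7280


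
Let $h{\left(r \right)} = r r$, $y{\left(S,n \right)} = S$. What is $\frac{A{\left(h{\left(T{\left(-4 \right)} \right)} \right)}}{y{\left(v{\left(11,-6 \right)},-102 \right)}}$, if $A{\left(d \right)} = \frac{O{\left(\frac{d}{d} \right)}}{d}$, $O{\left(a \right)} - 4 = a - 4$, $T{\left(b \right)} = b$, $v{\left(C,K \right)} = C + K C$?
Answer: $- \frac{1}{880} \approx -0.0011364$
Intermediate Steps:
$v{\left(C,K \right)} = C + C K$
$O{\left(a \right)} = a$ ($O{\left(a \right)} = 4 + \left(a - 4\right) = 4 + \left(-4 + a\right) = a$)
$h{\left(r \right)} = r^{2}$
$A{\left(d \right)} = \frac{1}{d}$ ($A{\left(d \right)} = \frac{d \frac{1}{d}}{d} = 1 \frac{1}{d} = \frac{1}{d}$)
$\frac{A{\left(h{\left(T{\left(-4 \right)} \right)} \right)}}{y{\left(v{\left(11,-6 \right)},-102 \right)}} = \frac{1}{\left(-4\right)^{2} \cdot 11 \left(1 - 6\right)} = \frac{1}{16 \cdot 11 \left(-5\right)} = \frac{1}{16 \left(-55\right)} = \frac{1}{16} \left(- \frac{1}{55}\right) = - \frac{1}{880}$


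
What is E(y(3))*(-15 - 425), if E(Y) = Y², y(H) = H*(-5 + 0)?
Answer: -99000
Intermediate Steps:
y(H) = -5*H (y(H) = H*(-5) = -5*H)
E(y(3))*(-15 - 425) = (-5*3)²*(-15 - 425) = (-15)²*(-440) = 225*(-440) = -99000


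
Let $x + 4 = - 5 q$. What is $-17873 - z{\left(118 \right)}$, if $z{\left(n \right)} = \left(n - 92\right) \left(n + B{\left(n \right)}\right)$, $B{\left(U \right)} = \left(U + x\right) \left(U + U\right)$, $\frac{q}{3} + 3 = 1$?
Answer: $-904525$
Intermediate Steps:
$q = -6$ ($q = -9 + 3 \cdot 1 = -9 + 3 = -6$)
$x = 26$ ($x = -4 - -30 = -4 + 30 = 26$)
$B{\left(U \right)} = 2 U \left(26 + U\right)$ ($B{\left(U \right)} = \left(U + 26\right) \left(U + U\right) = \left(26 + U\right) 2 U = 2 U \left(26 + U\right)$)
$z{\left(n \right)} = \left(-92 + n\right) \left(n + 2 n \left(26 + n\right)\right)$ ($z{\left(n \right)} = \left(n - 92\right) \left(n + 2 n \left(26 + n\right)\right) = \left(-92 + n\right) \left(n + 2 n \left(26 + n\right)\right)$)
$-17873 - z{\left(118 \right)} = -17873 - 118 \left(-4876 - 15458 + 2 \cdot 118^{2}\right) = -17873 - 118 \left(-4876 - 15458 + 2 \cdot 13924\right) = -17873 - 118 \left(-4876 - 15458 + 27848\right) = -17873 - 118 \cdot 7514 = -17873 - 886652 = -904525$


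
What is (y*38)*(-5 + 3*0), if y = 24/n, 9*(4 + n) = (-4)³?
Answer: 2052/5 ≈ 410.40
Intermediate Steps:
n = -100/9 (n = -4 + (⅑)*(-4)³ = -4 + (⅑)*(-64) = -4 - 64/9 = -100/9 ≈ -11.111)
y = -54/25 (y = 24/(-100/9) = 24*(-9/100) = -54/25 ≈ -2.1600)
(y*38)*(-5 + 3*0) = (-54/25*38)*(-5 + 3*0) = -2052*(-5 + 0)/25 = -2052/25*(-5) = 2052/5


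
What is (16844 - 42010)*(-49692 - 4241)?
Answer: 1357277878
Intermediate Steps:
(16844 - 42010)*(-49692 - 4241) = -25166*(-53933) = 1357277878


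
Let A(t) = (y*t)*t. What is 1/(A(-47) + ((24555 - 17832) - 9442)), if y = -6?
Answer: -1/15973 ≈ -6.2606e-5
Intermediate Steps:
A(t) = -6*t**2 (A(t) = (-6*t)*t = -6*t**2)
1/(A(-47) + ((24555 - 17832) - 9442)) = 1/(-6*(-47)**2 + ((24555 - 17832) - 9442)) = 1/(-6*2209 + (6723 - 9442)) = 1/(-13254 - 2719) = 1/(-15973) = -1/15973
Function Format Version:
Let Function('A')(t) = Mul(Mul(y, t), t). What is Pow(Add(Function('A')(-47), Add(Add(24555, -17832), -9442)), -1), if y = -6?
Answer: Rational(-1, 15973) ≈ -6.2606e-5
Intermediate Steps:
Function('A')(t) = Mul(-6, Pow(t, 2)) (Function('A')(t) = Mul(Mul(-6, t), t) = Mul(-6, Pow(t, 2)))
Pow(Add(Function('A')(-47), Add(Add(24555, -17832), -9442)), -1) = Pow(Add(Mul(-6, Pow(-47, 2)), Add(Add(24555, -17832), -9442)), -1) = Pow(Add(Mul(-6, 2209), Add(6723, -9442)), -1) = Pow(Add(-13254, -2719), -1) = Pow(-15973, -1) = Rational(-1, 15973)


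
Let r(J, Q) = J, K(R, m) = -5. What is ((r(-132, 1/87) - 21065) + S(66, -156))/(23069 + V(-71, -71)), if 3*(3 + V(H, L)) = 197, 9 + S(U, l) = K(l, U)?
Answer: -63633/69395 ≈ -0.91697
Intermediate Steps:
S(U, l) = -14 (S(U, l) = -9 - 5 = -14)
V(H, L) = 188/3 (V(H, L) = -3 + (1/3)*197 = -3 + 197/3 = 188/3)
((r(-132, 1/87) - 21065) + S(66, -156))/(23069 + V(-71, -71)) = ((-132 - 21065) - 14)/(23069 + 188/3) = (-21197 - 14)/(69395/3) = -21211*3/69395 = -63633/69395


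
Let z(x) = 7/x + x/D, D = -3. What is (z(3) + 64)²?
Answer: 38416/9 ≈ 4268.4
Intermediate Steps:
z(x) = 7/x - x/3 (z(x) = 7/x + x/(-3) = 7/x + x*(-⅓) = 7/x - x/3)
(z(3) + 64)² = ((7/3 - ⅓*3) + 64)² = ((7*(⅓) - 1) + 64)² = ((7/3 - 1) + 64)² = (4/3 + 64)² = (196/3)² = 38416/9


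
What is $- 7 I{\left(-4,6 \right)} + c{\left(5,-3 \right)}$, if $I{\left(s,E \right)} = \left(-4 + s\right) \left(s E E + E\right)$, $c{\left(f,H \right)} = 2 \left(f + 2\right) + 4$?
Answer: $-7710$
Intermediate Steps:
$c{\left(f,H \right)} = 8 + 2 f$ ($c{\left(f,H \right)} = 2 \left(2 + f\right) + 4 = \left(4 + 2 f\right) + 4 = 8 + 2 f$)
$I{\left(s,E \right)} = \left(-4 + s\right) \left(E + s E^{2}\right)$ ($I{\left(s,E \right)} = \left(-4 + s\right) \left(E s E + E\right) = \left(-4 + s\right) \left(s E^{2} + E\right) = \left(-4 + s\right) \left(E + s E^{2}\right)$)
$- 7 I{\left(-4,6 \right)} + c{\left(5,-3 \right)} = - 7 \cdot 6 \left(-4 - 4 + 6 \left(-4\right)^{2} - 24 \left(-4\right)\right) + \left(8 + 2 \cdot 5\right) = - 7 \cdot 6 \left(-4 - 4 + 6 \cdot 16 + 96\right) + \left(8 + 10\right) = - 7 \cdot 6 \left(-4 - 4 + 96 + 96\right) + 18 = - 7 \cdot 6 \cdot 184 + 18 = \left(-7\right) 1104 + 18 = -7728 + 18 = -7710$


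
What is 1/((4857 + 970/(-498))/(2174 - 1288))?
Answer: 110307/604454 ≈ 0.18249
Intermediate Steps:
1/((4857 + 970/(-498))/(2174 - 1288)) = 1/((4857 + 970*(-1/498))/886) = 1/((4857 - 485/249)*(1/886)) = 1/((1208908/249)*(1/886)) = 1/(604454/110307) = 110307/604454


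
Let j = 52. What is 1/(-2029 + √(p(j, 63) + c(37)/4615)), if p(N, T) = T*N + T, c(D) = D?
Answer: -9363835/18983811693 - √71114944030/18983811693 ≈ -0.00050730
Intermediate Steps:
p(N, T) = T + N*T (p(N, T) = N*T + T = T + N*T)
1/(-2029 + √(p(j, 63) + c(37)/4615)) = 1/(-2029 + √(63*(1 + 52) + 37/4615)) = 1/(-2029 + √(63*53 + 37*(1/4615))) = 1/(-2029 + √(3339 + 37/4615)) = 1/(-2029 + √(15409522/4615)) = 1/(-2029 + √71114944030/4615)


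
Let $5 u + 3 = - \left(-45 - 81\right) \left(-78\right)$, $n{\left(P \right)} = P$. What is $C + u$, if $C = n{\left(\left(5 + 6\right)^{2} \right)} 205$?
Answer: $\frac{114194}{5} \approx 22839.0$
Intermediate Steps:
$u = - \frac{9831}{5}$ ($u = - \frac{3}{5} + \frac{\left(-1\right) \left(-45 - 81\right) \left(-78\right)}{5} = - \frac{3}{5} + \frac{\left(-1\right) \left(\left(-126\right) \left(-78\right)\right)}{5} = - \frac{3}{5} + \frac{\left(-1\right) 9828}{5} = - \frac{3}{5} + \frac{1}{5} \left(-9828\right) = - \frac{3}{5} - \frac{9828}{5} = - \frac{9831}{5} \approx -1966.2$)
$C = 24805$ ($C = \left(5 + 6\right)^{2} \cdot 205 = 11^{2} \cdot 205 = 121 \cdot 205 = 24805$)
$C + u = 24805 - \frac{9831}{5} = \frac{114194}{5}$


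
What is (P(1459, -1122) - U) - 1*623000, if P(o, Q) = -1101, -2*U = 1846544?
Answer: 299171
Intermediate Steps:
U = -923272 (U = -1/2*1846544 = -923272)
(P(1459, -1122) - U) - 1*623000 = (-1101 - 1*(-923272)) - 1*623000 = (-1101 + 923272) - 623000 = 922171 - 623000 = 299171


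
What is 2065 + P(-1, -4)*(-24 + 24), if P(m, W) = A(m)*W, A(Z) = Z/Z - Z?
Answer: 2065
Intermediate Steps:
A(Z) = 1 - Z
P(m, W) = W*(1 - m) (P(m, W) = (1 - m)*W = W*(1 - m))
2065 + P(-1, -4)*(-24 + 24) = 2065 + (-4*(1 - 1*(-1)))*(-24 + 24) = 2065 - 4*(1 + 1)*0 = 2065 - 4*2*0 = 2065 - 8*0 = 2065 + 0 = 2065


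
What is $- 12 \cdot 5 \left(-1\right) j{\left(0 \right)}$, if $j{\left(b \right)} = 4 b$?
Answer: $0$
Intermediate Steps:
$- 12 \cdot 5 \left(-1\right) j{\left(0 \right)} = - 12 \cdot 5 \left(-1\right) 4 \cdot 0 = \left(-12\right) \left(-5\right) 0 = 60 \cdot 0 = 0$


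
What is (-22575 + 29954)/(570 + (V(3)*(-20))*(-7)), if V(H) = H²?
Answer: 7379/1830 ≈ 4.0322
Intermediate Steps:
(-22575 + 29954)/(570 + (V(3)*(-20))*(-7)) = (-22575 + 29954)/(570 + (3²*(-20))*(-7)) = 7379/(570 + (9*(-20))*(-7)) = 7379/(570 - 180*(-7)) = 7379/(570 + 1260) = 7379/1830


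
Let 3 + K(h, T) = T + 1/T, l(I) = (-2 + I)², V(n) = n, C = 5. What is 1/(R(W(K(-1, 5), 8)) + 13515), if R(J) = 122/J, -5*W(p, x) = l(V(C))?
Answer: 9/121025 ≈ 7.4365e-5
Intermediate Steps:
K(h, T) = -3 + T + 1/T (K(h, T) = -3 + (T + 1/T) = -3 + T + 1/T)
W(p, x) = -9/5 (W(p, x) = -(-2 + 5)²/5 = -⅕*3² = -⅕*9 = -9/5)
1/(R(W(K(-1, 5), 8)) + 13515) = 1/(122/(-9/5) + 13515) = 1/(122*(-5/9) + 13515) = 1/(-610/9 + 13515) = 1/(121025/9) = 9/121025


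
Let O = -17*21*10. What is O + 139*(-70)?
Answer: -13300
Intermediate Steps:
O = -3570 (O = -357*10 = -3570)
O + 139*(-70) = -3570 + 139*(-70) = -3570 - 9730 = -13300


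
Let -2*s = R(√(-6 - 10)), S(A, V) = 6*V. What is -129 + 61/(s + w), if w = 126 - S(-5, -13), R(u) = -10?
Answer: -26900/209 ≈ -128.71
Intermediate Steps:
s = 5 (s = -½*(-10) = 5)
w = 204 (w = 126 - 6*(-13) = 126 - 1*(-78) = 126 + 78 = 204)
-129 + 61/(s + w) = -129 + 61/(5 + 204) = -129 + 61/209 = -26900/209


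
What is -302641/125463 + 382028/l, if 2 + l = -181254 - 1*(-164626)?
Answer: -26481649397/1043224845 ≈ -25.384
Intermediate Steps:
l = -16630 (l = -2 + (-181254 - 1*(-164626)) = -2 + (-181254 + 164626) = -2 - 16628 = -16630)
-302641/125463 + 382028/l = -302641/125463 + 382028/(-16630) = -302641*1/125463 + 382028*(-1/16630) = -302641/125463 - 191014/8315 = -26481649397/1043224845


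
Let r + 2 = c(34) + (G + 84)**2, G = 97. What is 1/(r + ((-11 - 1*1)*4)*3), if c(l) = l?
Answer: 1/32649 ≈ 3.0629e-5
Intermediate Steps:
r = 32793 (r = -2 + (34 + (97 + 84)**2) = -2 + (34 + 181**2) = -2 + (34 + 32761) = -2 + 32795 = 32793)
1/(r + ((-11 - 1*1)*4)*3) = 1/(32793 + ((-11 - 1*1)*4)*3) = 1/(32793 + ((-11 - 1)*4)*3) = 1/(32793 - 12*4*3) = 1/(32793 - 48*3) = 1/(32793 - 144) = 1/32649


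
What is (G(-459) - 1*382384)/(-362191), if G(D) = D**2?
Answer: 171703/362191 ≈ 0.47407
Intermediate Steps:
(G(-459) - 1*382384)/(-362191) = ((-459)**2 - 1*382384)/(-362191) = (210681 - 382384)*(-1/362191) = -171703*(-1/362191) = 171703/362191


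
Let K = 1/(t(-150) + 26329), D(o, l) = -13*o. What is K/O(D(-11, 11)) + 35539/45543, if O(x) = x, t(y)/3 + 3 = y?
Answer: 131473377533/168482229630 ≈ 0.78034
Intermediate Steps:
t(y) = -9 + 3*y
K = 1/25870 (K = 1/((-9 + 3*(-150)) + 26329) = 1/((-9 - 450) + 26329) = 1/(-459 + 26329) = 1/25870 ≈ 3.8655e-5)
K/O(D(-11, 11)) + 35539/45543 = 1/(25870*((-13*(-11)))) + 35539/45543 = (1/25870)/143 + 35539*(1/45543) = (1/25870)*(1/143) + 35539/45543 = 1/3699410 + 35539/45543 = 131473377533/168482229630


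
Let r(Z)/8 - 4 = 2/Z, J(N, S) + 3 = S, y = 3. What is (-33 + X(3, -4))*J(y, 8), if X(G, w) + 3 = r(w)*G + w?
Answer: 220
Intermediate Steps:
J(N, S) = -3 + S
r(Z) = 32 + 16/Z (r(Z) = 32 + 8*(2/Z) = 32 + 16/Z)
X(G, w) = -3 + w + G*(32 + 16/w) (X(G, w) = -3 + ((32 + 16/w)*G + w) = -3 + (G*(32 + 16/w) + w) = -3 + (w + G*(32 + 16/w)) = -3 + w + G*(32 + 16/w))
(-33 + X(3, -4))*J(y, 8) = (-33 + (-3 - 4 + 32*3 + 16*3/(-4)))*(-3 + 8) = (-33 + (-3 - 4 + 96 + 16*3*(-¼)))*5 = (-33 + (-3 - 4 + 96 - 12))*5 = (-33 + 77)*5 = 44*5 = 220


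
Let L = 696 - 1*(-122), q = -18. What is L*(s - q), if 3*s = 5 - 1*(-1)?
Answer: 16360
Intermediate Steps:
L = 818 (L = 696 + 122 = 818)
s = 2 (s = (5 - 1*(-1))/3 = (5 + 1)/3 = (⅓)*6 = 2)
L*(s - q) = 818*(2 - 1*(-18)) = 818*(2 + 18) = 818*20 = 16360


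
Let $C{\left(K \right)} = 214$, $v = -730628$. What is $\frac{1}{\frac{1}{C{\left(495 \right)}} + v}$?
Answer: $- \frac{214}{156354391} \approx -1.3687 \cdot 10^{-6}$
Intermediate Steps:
$\frac{1}{\frac{1}{C{\left(495 \right)}} + v} = \frac{1}{\frac{1}{214} - 730628} = \frac{1}{- \frac{156354391}{214}} = - \frac{214}{156354391}$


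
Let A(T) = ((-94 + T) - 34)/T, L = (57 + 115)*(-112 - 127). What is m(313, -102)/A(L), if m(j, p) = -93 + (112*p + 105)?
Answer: -117281124/10309 ≈ -11377.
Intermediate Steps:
m(j, p) = 12 + 112*p (m(j, p) = -93 + (105 + 112*p) = 12 + 112*p)
L = -41108 (L = 172*(-239) = -41108)
A(T) = (-128 + T)/T
m(313, -102)/A(L) = (12 + 112*(-102))/(((-128 - 41108)/(-41108))) = (12 - 11424)/((-1/41108*(-41236))) = -11412/10309/10277 = -11412*10277/10309 = -117281124/10309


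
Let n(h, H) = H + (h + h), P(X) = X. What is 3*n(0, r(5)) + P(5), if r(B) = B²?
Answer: 80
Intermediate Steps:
n(h, H) = H + 2*h
3*n(0, r(5)) + P(5) = 3*(5² + 2*0) + 5 = 3*(25 + 0) + 5 = 3*25 + 5 = 75 + 5 = 80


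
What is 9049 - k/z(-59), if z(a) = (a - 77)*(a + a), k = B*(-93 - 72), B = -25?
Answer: 145214227/16048 ≈ 9048.8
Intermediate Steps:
k = 4125 (k = -25*(-93 - 72) = -25*(-165) = 4125)
z(a) = 2*a*(-77 + a) (z(a) = (-77 + a)*(2*a) = 2*a*(-77 + a))
9049 - k/z(-59) = 9049 - 4125/(2*(-59)*(-77 - 59)) = 9049 - 4125/(2*(-59)*(-136)) = 9049 - 4125/16048 = 145214227/16048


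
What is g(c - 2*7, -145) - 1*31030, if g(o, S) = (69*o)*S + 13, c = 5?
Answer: 59028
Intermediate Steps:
g(o, S) = 13 + 69*S*o (g(o, S) = 69*S*o + 13 = 13 + 69*S*o)
g(c - 2*7, -145) - 1*31030 = (13 + 69*(-145)*(5 - 2*7)) - 1*31030 = (13 + 69*(-145)*(5 - 14)) - 31030 = (13 + 69*(-145)*(-9)) - 31030 = (13 + 90045) - 31030 = 90058 - 31030 = 59028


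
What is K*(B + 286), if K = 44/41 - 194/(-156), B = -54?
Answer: 859444/1599 ≈ 537.49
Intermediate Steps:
K = 7409/3198 (K = 44*(1/41) - 194*(-1/156) = 44/41 + 97/78 = 7409/3198 ≈ 2.3168)
K*(B + 286) = 7409*(-54 + 286)/3198 = (7409/3198)*232 = 859444/1599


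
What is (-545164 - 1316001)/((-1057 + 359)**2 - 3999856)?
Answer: 1861165/3512652 ≈ 0.52985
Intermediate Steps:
(-545164 - 1316001)/((-1057 + 359)**2 - 3999856) = -1861165/((-698)**2 - 3999856) = -1861165/(487204 - 3999856) = -1861165/(-3512652) = -1861165*(-1/3512652) = 1861165/3512652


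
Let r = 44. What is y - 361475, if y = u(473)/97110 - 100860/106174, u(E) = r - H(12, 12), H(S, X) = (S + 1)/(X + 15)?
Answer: -10062949766604025/27838504278 ≈ -3.6148e+5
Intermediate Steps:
H(S, X) = (1 + S)/(15 + X)
u(E) = 1175/27 (u(E) = 44 - (1 + 12)/(15 + 12) = 44 - 13/27 = 1175/27)
y = -26432713975/27838504278 (y = (1175/27)/97110 - 100860/106174 = (1175/27)*(1/97110) - 100860*1/106174 = 235/524394 - 50430/53087 = -26432713975/27838504278 ≈ -0.94950)
y - 361475 = -26432713975/27838504278 - 361475 = -10062949766604025/27838504278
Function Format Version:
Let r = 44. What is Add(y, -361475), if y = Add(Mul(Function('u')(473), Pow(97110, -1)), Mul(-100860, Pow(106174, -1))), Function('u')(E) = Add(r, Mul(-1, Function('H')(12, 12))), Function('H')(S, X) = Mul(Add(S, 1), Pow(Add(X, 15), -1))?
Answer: Rational(-10062949766604025, 27838504278) ≈ -3.6148e+5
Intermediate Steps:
Function('H')(S, X) = Mul(Pow(Add(15, X), -1), Add(1, S)) (Function('H')(S, X) = Mul(Add(1, S), Pow(Add(15, X), -1)) = Mul(Pow(Add(15, X), -1), Add(1, S)))
Function('u')(E) = Rational(1175, 27) (Function('u')(E) = Add(44, Mul(-1, Mul(Pow(Add(15, 12), -1), Add(1, 12)))) = Add(44, Mul(-1, Mul(Pow(27, -1), 13))) = Add(44, Mul(-1, Mul(Rational(1, 27), 13))) = Add(44, Mul(-1, Rational(13, 27))) = Add(44, Rational(-13, 27)) = Rational(1175, 27))
y = Rational(-26432713975, 27838504278) (y = Add(Mul(Rational(1175, 27), Pow(97110, -1)), Mul(-100860, Pow(106174, -1))) = Add(Mul(Rational(1175, 27), Rational(1, 97110)), Mul(-100860, Rational(1, 106174))) = Add(Rational(235, 524394), Rational(-50430, 53087)) = Rational(-26432713975, 27838504278) ≈ -0.94950)
Add(y, -361475) = Add(Rational(-26432713975, 27838504278), -361475) = Rational(-10062949766604025, 27838504278)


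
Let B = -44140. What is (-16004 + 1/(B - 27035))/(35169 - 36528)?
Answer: 1139084701/96726825 ≈ 11.776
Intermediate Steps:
(-16004 + 1/(B - 27035))/(35169 - 36528) = (-16004 + 1/(-44140 - 27035))/(35169 - 36528) = (-16004 + 1/(-71175))/(-1359) = (-16004 - 1/71175)*(-1/1359) = -1139084701/71175*(-1/1359) = 1139084701/96726825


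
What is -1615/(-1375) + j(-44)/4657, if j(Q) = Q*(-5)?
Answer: 1564711/1280675 ≈ 1.2218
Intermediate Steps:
j(Q) = -5*Q
-1615/(-1375) + j(-44)/4657 = -1615/(-1375) - 5*(-44)/4657 = -1615*(-1/1375) + 220*(1/4657) = 323/275 + 220/4657 = 1564711/1280675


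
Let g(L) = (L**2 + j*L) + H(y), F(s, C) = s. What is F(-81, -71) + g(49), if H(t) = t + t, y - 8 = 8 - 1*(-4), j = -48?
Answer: 8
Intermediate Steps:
y = 20 (y = 8 + (8 - 1*(-4)) = 8 + (8 + 4) = 8 + 12 = 20)
H(t) = 2*t
g(L) = 40 + L**2 - 48*L (g(L) = (L**2 - 48*L) + 2*20 = (L**2 - 48*L) + 40 = 40 + L**2 - 48*L)
F(-81, -71) + g(49) = -81 + (40 + 49**2 - 48*49) = -81 + (40 + 2401 - 2352) = -81 + 89 = 8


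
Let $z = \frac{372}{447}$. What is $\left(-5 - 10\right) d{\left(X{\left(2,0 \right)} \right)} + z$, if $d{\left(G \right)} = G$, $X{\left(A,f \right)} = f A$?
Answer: $\frac{124}{149} \approx 0.83221$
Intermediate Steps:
$X{\left(A,f \right)} = A f$
$z = \frac{124}{149}$ ($z = 372 \cdot \frac{1}{447} = \frac{124}{149} \approx 0.83221$)
$\left(-5 - 10\right) d{\left(X{\left(2,0 \right)} \right)} + z = \left(-5 - 10\right) 2 \cdot 0 + \frac{124}{149} = \left(-15\right) 0 + \frac{124}{149} = 0 + \frac{124}{149} = \frac{124}{149}$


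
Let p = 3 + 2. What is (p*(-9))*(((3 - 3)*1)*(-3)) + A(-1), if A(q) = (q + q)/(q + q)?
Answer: 1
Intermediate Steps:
A(q) = 1 (A(q) = (2*q)/((2*q)) = (2*q)*(1/(2*q)) = 1)
p = 5
(p*(-9))*(((3 - 3)*1)*(-3)) + A(-1) = (5*(-9))*(((3 - 3)*1)*(-3)) + 1 = -45*0*1*(-3) + 1 = -0*(-3) + 1 = -45*0 + 1 = 0 + 1 = 1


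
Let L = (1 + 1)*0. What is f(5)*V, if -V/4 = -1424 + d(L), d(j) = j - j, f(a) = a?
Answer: 28480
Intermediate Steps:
L = 0 (L = 2*0 = 0)
d(j) = 0
V = 5696 (V = -4*(-1424 + 0) = -4*(-1424) = 5696)
f(5)*V = 5*5696 = 28480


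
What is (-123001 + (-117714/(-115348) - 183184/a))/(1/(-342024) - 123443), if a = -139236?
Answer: 14075937996934794796/14126787721011833063 ≈ 0.99640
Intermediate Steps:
(-123001 + (-117714/(-115348) - 183184/a))/(1/(-342024) - 123443) = (-123001 + (-117714/(-115348) - 183184/(-139236)))/(1/(-342024) - 123443) = (-123001 + (-117714*(-1/115348) - 183184*(-1/139236)))/(-1/342024 - 123443) = (-123001 + (58857/57674 + 45796/34809))/(-42220468633/342024) = (-123001 + 4689991817/2007574266)*(-342024/42220468633) = -246928952300449/2007574266*(-342024/42220468633) = 14075937996934794796/14126787721011833063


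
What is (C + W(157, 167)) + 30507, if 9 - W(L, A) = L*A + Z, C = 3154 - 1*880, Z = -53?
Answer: 6624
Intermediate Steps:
C = 2274 (C = 3154 - 880 = 2274)
W(L, A) = 62 - A*L (W(L, A) = 9 - (L*A - 53) = 9 - (A*L - 53) = 9 - (-53 + A*L) = 9 + (53 - A*L) = 62 - A*L)
(C + W(157, 167)) + 30507 = (2274 + (62 - 1*167*157)) + 30507 = (2274 + (62 - 26219)) + 30507 = (2274 - 26157) + 30507 = -23883 + 30507 = 6624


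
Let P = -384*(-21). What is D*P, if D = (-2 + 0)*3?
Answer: -48384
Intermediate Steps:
D = -6 (D = -2*3 = -6)
P = 8064
D*P = -6*8064 = -48384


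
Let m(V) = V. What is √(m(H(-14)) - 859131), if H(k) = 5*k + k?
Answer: 7*I*√17535 ≈ 926.94*I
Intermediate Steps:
H(k) = 6*k
√(m(H(-14)) - 859131) = √(6*(-14) - 859131) = √(-84 - 859131) = √(-859215) = 7*I*√17535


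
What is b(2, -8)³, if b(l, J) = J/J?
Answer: 1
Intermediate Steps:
b(l, J) = 1
b(2, -8)³ = 1³ = 1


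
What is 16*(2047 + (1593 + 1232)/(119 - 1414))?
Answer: 8473728/259 ≈ 32717.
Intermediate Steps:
16*(2047 + (1593 + 1232)/(119 - 1414)) = 16*(2047 + 2825/(-1295)) = 16*(2047 + 2825*(-1/1295)) = 16*(2047 - 565/259) = 16*(529608/259) = 8473728/259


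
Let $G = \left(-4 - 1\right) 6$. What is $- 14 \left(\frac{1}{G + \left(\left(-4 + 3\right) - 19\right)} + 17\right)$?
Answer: $- \frac{5943}{25} \approx -237.72$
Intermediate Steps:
$G = -30$ ($G = \left(-5\right) 6 = -30$)
$- 14 \left(\frac{1}{G + \left(\left(-4 + 3\right) - 19\right)} + 17\right) = - 14 \left(\frac{1}{-30 + \left(\left(-4 + 3\right) - 19\right)} + 17\right) = - 14 \left(\frac{1}{-30 - 20} + 17\right) = - 14 \left(\frac{1}{-50} + 17\right) = - 14 \left(- \frac{1}{50} + 17\right) = \left(-14\right) \frac{849}{50} = - \frac{5943}{25}$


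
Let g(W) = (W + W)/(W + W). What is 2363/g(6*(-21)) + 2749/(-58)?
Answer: 134305/58 ≈ 2315.6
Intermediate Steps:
g(W) = 1 (g(W) = (2*W)/((2*W)) = (2*W)*(1/(2*W)) = 1)
2363/g(6*(-21)) + 2749/(-58) = 2363/1 + 2749/(-58) = 2363*1 + 2749*(-1/58) = 2363 - 2749/58 = 134305/58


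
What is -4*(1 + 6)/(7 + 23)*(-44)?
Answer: 616/15 ≈ 41.067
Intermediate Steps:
-4*(1 + 6)/(7 + 23)*(-44) = -28/30*(-44) = -4*7/30*(-44) = -14/15*(-44) = 616/15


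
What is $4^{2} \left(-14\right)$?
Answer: $-224$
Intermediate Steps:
$4^{2} \left(-14\right) = 16 \left(-14\right) = -224$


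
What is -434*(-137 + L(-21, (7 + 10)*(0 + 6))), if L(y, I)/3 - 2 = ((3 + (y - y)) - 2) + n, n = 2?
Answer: 52948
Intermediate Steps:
L(y, I) = 15 (L(y, I) = 6 + 3*(((3 + (y - y)) - 2) + 2) = 6 + 3*(((3 + 0) - 2) + 2) = 6 + 3*((3 - 2) + 2) = 6 + 3*(1 + 2) = 6 + 3*3 = 6 + 9 = 15)
-434*(-137 + L(-21, (7 + 10)*(0 + 6))) = -434*(-137 + 15) = -434*(-122) = 52948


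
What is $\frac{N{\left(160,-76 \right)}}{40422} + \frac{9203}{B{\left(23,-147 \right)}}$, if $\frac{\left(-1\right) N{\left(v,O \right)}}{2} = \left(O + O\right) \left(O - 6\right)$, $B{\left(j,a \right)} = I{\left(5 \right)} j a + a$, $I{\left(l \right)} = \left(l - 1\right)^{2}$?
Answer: $- \frac{287362195}{365435091} \approx -0.78636$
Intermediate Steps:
$I{\left(l \right)} = \left(-1 + l\right)^{2}$
$B{\left(j,a \right)} = a + 16 a j$ ($B{\left(j,a \right)} = \left(-1 + 5\right)^{2} j a + a = 4^{2} j a + a = 16 j a + a = 16 a j + a = a + 16 a j$)
$N{\left(v,O \right)} = - 4 O \left(-6 + O\right)$ ($N{\left(v,O \right)} = - 2 \left(O + O\right) \left(O - 6\right) = - 2 \cdot 2 O \left(-6 + O\right) = - 4 O \left(-6 + O\right)$)
$\frac{N{\left(160,-76 \right)}}{40422} + \frac{9203}{B{\left(23,-147 \right)}} = \frac{4 \left(-76\right) \left(6 - -76\right)}{40422} + \frac{9203}{\left(-147\right) \left(1 + 16 \cdot 23\right)} = 4 \left(-76\right) \left(6 + 76\right) \frac{1}{40422} + \frac{9203}{\left(-147\right) \left(1 + 368\right)} = 4 \left(-76\right) 82 \cdot \frac{1}{40422} + \frac{9203}{\left(-147\right) 369} = \left(-24928\right) \frac{1}{40422} + \frac{9203}{-54243} = - \frac{12464}{20211} + 9203 \left(- \frac{1}{54243}\right) = - \frac{12464}{20211} - \frac{9203}{54243} = - \frac{287362195}{365435091}$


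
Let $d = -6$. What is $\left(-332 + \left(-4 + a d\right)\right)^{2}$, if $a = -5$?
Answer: $93636$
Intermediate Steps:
$\left(-332 + \left(-4 + a d\right)\right)^{2} = \left(-332 - -26\right)^{2} = \left(-332 + \left(-4 + 30\right)\right)^{2} = \left(-332 + 26\right)^{2} = \left(-306\right)^{2} = 93636$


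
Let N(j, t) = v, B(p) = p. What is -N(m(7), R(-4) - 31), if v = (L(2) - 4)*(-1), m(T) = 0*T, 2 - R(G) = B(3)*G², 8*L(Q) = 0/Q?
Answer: -4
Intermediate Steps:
L(Q) = 0 (L(Q) = (0/Q)/8 = (⅛)*0 = 0)
R(G) = 2 - 3*G²
m(T) = 0
v = 4 (v = (0 - 4)*(-1) = -4*(-1) = 4)
N(j, t) = 4
-N(m(7), R(-4) - 31) = -1*4 = -4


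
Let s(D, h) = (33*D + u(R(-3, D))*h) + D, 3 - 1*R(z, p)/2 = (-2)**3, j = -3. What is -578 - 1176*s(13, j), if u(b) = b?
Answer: -442754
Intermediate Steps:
R(z, p) = 22 (R(z, p) = 6 - 2*(-2)**3 = 6 - 2*(-8) = 6 + 16 = 22)
s(D, h) = 22*h + 34*D (s(D, h) = (33*D + 22*h) + D = (22*h + 33*D) + D = 22*h + 34*D)
-578 - 1176*s(13, j) = -578 - 1176*(22*(-3) + 34*13) = -578 - 1176*(-66 + 442) = -578 - 1176*376 = -578 - 442176 = -442754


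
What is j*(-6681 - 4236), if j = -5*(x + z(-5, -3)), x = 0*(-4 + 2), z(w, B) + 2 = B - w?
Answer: 0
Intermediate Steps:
z(w, B) = -2 + B - w (z(w, B) = -2 + (B - w) = -2 + B - w)
x = 0 (x = 0*(-2) = 0)
j = 0 (j = -5*(0 + (-2 - 3 - 1*(-5))) = -5*(0 + (-2 - 3 + 5)) = -5*(0 + 0) = -5*0 = 0)
j*(-6681 - 4236) = 0*(-6681 - 4236) = 0*(-10917) = 0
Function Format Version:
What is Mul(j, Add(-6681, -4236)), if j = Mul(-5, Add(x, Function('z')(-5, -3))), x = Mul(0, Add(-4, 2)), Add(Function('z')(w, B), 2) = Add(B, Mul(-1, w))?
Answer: 0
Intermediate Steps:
Function('z')(w, B) = Add(-2, B, Mul(-1, w)) (Function('z')(w, B) = Add(-2, Add(B, Mul(-1, w))) = Add(-2, B, Mul(-1, w)))
x = 0 (x = Mul(0, -2) = 0)
j = 0 (j = Mul(-5, Add(0, Add(-2, -3, Mul(-1, -5)))) = Mul(-5, Add(0, Add(-2, -3, 5))) = Mul(-5, Add(0, 0)) = Mul(-5, 0) = 0)
Mul(j, Add(-6681, -4236)) = Mul(0, Add(-6681, -4236)) = Mul(0, -10917) = 0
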